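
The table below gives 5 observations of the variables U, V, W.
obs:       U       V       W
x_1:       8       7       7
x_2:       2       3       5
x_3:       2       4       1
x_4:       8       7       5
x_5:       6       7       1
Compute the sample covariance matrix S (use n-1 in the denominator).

Step 1 — column means:
  mean(U) = (8 + 2 + 2 + 8 + 6) / 5 = 26/5 = 5.2
  mean(V) = (7 + 3 + 4 + 7 + 7) / 5 = 28/5 = 5.6
  mean(W) = (7 + 5 + 1 + 5 + 1) / 5 = 19/5 = 3.8

Step 2 — sample covariance S[i,j] = (1/(n-1)) · Σ_k (x_{k,i} - mean_i) · (x_{k,j} - mean_j), with n-1 = 4.
  S[U,U] = ((2.8)·(2.8) + (-3.2)·(-3.2) + (-3.2)·(-3.2) + (2.8)·(2.8) + (0.8)·(0.8)) / 4 = 36.8/4 = 9.2
  S[U,V] = ((2.8)·(1.4) + (-3.2)·(-2.6) + (-3.2)·(-1.6) + (2.8)·(1.4) + (0.8)·(1.4)) / 4 = 22.4/4 = 5.6
  S[U,W] = ((2.8)·(3.2) + (-3.2)·(1.2) + (-3.2)·(-2.8) + (2.8)·(1.2) + (0.8)·(-2.8)) / 4 = 15.2/4 = 3.8
  S[V,V] = ((1.4)·(1.4) + (-2.6)·(-2.6) + (-1.6)·(-1.6) + (1.4)·(1.4) + (1.4)·(1.4)) / 4 = 15.2/4 = 3.8
  S[V,W] = ((1.4)·(3.2) + (-2.6)·(1.2) + (-1.6)·(-2.8) + (1.4)·(1.2) + (1.4)·(-2.8)) / 4 = 3.6/4 = 0.9
  S[W,W] = ((3.2)·(3.2) + (1.2)·(1.2) + (-2.8)·(-2.8) + (1.2)·(1.2) + (-2.8)·(-2.8)) / 4 = 28.8/4 = 7.2

S is symmetric (S[j,i] = S[i,j]). Assembling:

S = [[9.2, 5.6, 3.8],
 [5.6, 3.8, 0.9],
 [3.8, 0.9, 7.2]]


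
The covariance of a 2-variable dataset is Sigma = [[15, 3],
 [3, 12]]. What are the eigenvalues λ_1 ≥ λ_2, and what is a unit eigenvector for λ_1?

Step 1 — characteristic polynomial of 2×2 Sigma:
  det(Sigma - λI) = λ² - trace · λ + det = 0.
  trace = 15 + 12 = 27, det = 15·12 - (3)² = 171.
Step 2 — discriminant:
  Δ = trace² - 4·det = 729 - 684 = 45.
Step 3 — eigenvalues:
  λ = (trace ± √Δ)/2 = (27 ± 6.7082)/2,
  λ_1 = 16.8541,  λ_2 = 10.1459.

Step 4 — unit eigenvector for λ_1: solve (Sigma - λ_1 I)v = 0. First row:
  (15 - 16.8541)·v_x + (3)·v_y = 0, i.e. (-1.8541)·v_x + (3)·v_y = 0,
  so v ∝ (b, λ_1 - a) = (3, 1.8541) = u.
  ||u|| = √((3)² + (1.8541)²) = √(12.4377) ≈ 3.5267,
  v_1 = u/||u|| ≈ (0.8507, 0.5257) (||v_1|| = 1).

λ_1 = 16.8541,  λ_2 = 10.1459;  v_1 ≈ (0.8507, 0.5257)


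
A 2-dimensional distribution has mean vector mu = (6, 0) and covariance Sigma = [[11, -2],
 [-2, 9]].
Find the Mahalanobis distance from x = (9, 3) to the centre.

Step 1 — centre the observation: (x - mu) = (3, 3).

Step 2 — invert Sigma. det(Sigma) = 11·9 - (-2)² = 95.
  Sigma^{-1} = (1/det) · [[d, -b], [-b, a]] = [[0.0947, 0.0211],
 [0.0211, 0.1158]].

Step 3 — form the quadratic (x - mu)^T · Sigma^{-1} · (x - mu):
  Sigma^{-1} · (x - mu) = (0.3474, 0.4105).
  (x - mu)^T · [Sigma^{-1} · (x - mu)] = (3)·(0.3474) + (3)·(0.4105) = 2.2737.

Step 4 — take square root: d = √(2.2737) ≈ 1.5079.

d(x, mu) = √(2.2737) ≈ 1.5079


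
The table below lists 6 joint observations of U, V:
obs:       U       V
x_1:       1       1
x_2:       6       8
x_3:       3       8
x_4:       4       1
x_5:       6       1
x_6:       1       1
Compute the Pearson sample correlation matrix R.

Step 1 — column means:
  mean(U) = (1 + 6 + 3 + 4 + 6 + 1) / 6 = 21/6 = 3.5
  mean(V) = (1 + 8 + 8 + 1 + 1 + 1) / 6 = 20/6 = 3.3333

Step 2 — sample variances and covariances s[i,j] = (1/(n-1)) · Σ_k (x_{k,i} - mean_i) · (x_{k,j} - mean_j), with n-1 = 5:
  s[U,U] = ((-2.5)·(-2.5) + (2.5)·(2.5) + (-0.5)·(-0.5) + (0.5)·(0.5) + (2.5)·(2.5) + (-2.5)·(-2.5)) / 5 = 25.5/5 = 5.1
  s[U,V] = ((-2.5)·(-2.3333) + (2.5)·(4.6667) + (-0.5)·(4.6667) + (0.5)·(-2.3333) + (2.5)·(-2.3333) + (-2.5)·(-2.3333)) / 5 = 14/5 = 2.8
  s[V,V] = ((-2.3333)·(-2.3333) + (4.6667)·(4.6667) + (4.6667)·(4.6667) + (-2.3333)·(-2.3333) + (-2.3333)·(-2.3333) + (-2.3333)·(-2.3333)) / 5 = 65.3333/5 = 13.0667
  Sample standard deviations s_i = √(s[i,i]):
  s(U) = √(5.1) = 2.2583
  s(V) = √(13.0667) = 3.6148

Step 3 — r_{ij} = s_{ij} / (s_i · s_j):
  r[U,U] = 1 (diagonal).
  r[U,V] = 2.8 / (2.2583 · 3.6148) = 2.8 / 8.1633 = 0.343
  r[V,V] = 1 (diagonal).

R is symmetric with unit diagonal. Assembling:

R = [[1, 0.343],
 [0.343, 1]]


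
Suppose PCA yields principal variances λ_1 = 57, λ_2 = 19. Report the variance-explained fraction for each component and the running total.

Step 1 — total variance = trace(Sigma) = Σ λ_i = 57 + 19 = 76.

Step 2 — fraction explained by component i = λ_i / Σ λ:
  PC1: 57/76 = 0.75
  PC2: 19/76 = 0.25

Step 3 — cumulative fraction after k components = (λ_1 + ... + λ_k) / Σ λ:
  k = 1: 57/76 = 0.75
  k = 2: (57 + 19)/76 = 76/76 = 1

Summary (fraction, with percent):

explained: PC1 0.75 (75%), PC2 0.25 (25%);  cumulative: 0.75, 1


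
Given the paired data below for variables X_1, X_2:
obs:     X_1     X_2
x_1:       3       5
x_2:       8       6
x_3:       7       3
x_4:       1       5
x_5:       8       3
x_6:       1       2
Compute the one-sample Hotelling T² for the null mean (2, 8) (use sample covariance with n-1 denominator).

Step 1 — sample mean vector:
  mean(X_1) = (3 + 8 + 7 + 1 + 8 + 1) / 6 = 28/6 = 4.6667
  mean(X_2) = (5 + 6 + 3 + 5 + 3 + 2) / 6 = 24/6 = 4
  x̄ = (4.6667, 4),  deviation x̄ - mu_0 = (4.6667, 4) - (2, 8) = (2.6667, -4).

Step 2 — sample covariance matrix, S[i,j] = (1/(n-1)) · Σ_k (x_{k,i} - mean_i) · (x_{k,j} - mean_j), divisor n-1 = 5:
  S[X_1,X_1] = ((-1.6667)·(-1.6667) + (3.3333)·(3.3333) + (2.3333)·(2.3333) + (-3.6667)·(-3.6667) + (3.3333)·(3.3333) + (-3.6667)·(-3.6667)) / 5 = 57.3333/5 = 11.4667
  S[X_1,X_2] = ((-1.6667)·(1) + (3.3333)·(2) + (2.3333)·(-1) + (-3.6667)·(1) + (3.3333)·(-1) + (-3.6667)·(-2)) / 5 = 3/5 = 0.6
  S[X_2,X_2] = ((1)·(1) + (2)·(2) + (-1)·(-1) + (1)·(1) + (-1)·(-1) + (-2)·(-2)) / 5 = 12/5 = 2.4
  S = [[11.4667, 0.6],
 [0.6, 2.4]].

Step 3 — invert S. det(S) = 11.4667·2.4 - (0.6)² = 27.16.
  S^{-1} = (1/det) · [[d, -b], [-b, a]] = [[0.0884, -0.0221],
 [-0.0221, 0.4222]].

Step 4 — quadratic form (x̄ - mu_0)^T · S^{-1} · (x̄ - mu_0):
  S^{-1} · (x̄ - mu_0) = (0.324, -1.7477),
  (x̄ - mu_0)^T · [...] = (2.6667)·(0.324) + (-4)·(-1.7477) = 7.8547.

Step 5 — scale by n: T² = 6 · 7.8547 = 47.1281.

T² ≈ 47.1281


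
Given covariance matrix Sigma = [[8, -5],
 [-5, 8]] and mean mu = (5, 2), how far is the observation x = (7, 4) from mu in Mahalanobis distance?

Step 1 — centre the observation: (x - mu) = (2, 2).

Step 2 — invert Sigma. det(Sigma) = 8·8 - (-5)² = 39.
  Sigma^{-1} = (1/det) · [[d, -b], [-b, a]] = [[0.2051, 0.1282],
 [0.1282, 0.2051]].

Step 3 — form the quadratic (x - mu)^T · Sigma^{-1} · (x - mu):
  Sigma^{-1} · (x - mu) = (0.6667, 0.6667).
  (x - mu)^T · [Sigma^{-1} · (x - mu)] = (2)·(0.6667) + (2)·(0.6667) = 2.6667.

Step 4 — take square root: d = √(2.6667) ≈ 1.633.

d(x, mu) = √(2.6667) ≈ 1.633


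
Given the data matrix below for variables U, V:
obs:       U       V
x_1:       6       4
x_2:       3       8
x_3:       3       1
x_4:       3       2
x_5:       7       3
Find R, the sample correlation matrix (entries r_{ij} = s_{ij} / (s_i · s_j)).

Step 1 — column means:
  mean(U) = (6 + 3 + 3 + 3 + 7) / 5 = 22/5 = 4.4
  mean(V) = (4 + 8 + 1 + 2 + 3) / 5 = 18/5 = 3.6

Step 2 — sample variances and covariances s[i,j] = (1/(n-1)) · Σ_k (x_{k,i} - mean_i) · (x_{k,j} - mean_j), with n-1 = 4:
  s[U,U] = ((1.6)·(1.6) + (-1.4)·(-1.4) + (-1.4)·(-1.4) + (-1.4)·(-1.4) + (2.6)·(2.6)) / 4 = 15.2/4 = 3.8
  s[U,V] = ((1.6)·(0.4) + (-1.4)·(4.4) + (-1.4)·(-2.6) + (-1.4)·(-1.6) + (2.6)·(-0.6)) / 4 = -1.2/4 = -0.3
  s[V,V] = ((0.4)·(0.4) + (4.4)·(4.4) + (-2.6)·(-2.6) + (-1.6)·(-1.6) + (-0.6)·(-0.6)) / 4 = 29.2/4 = 7.3
  Sample standard deviations s_i = √(s[i,i]):
  s(U) = √(3.8) = 1.9494
  s(V) = √(7.3) = 2.7019

Step 3 — r_{ij} = s_{ij} / (s_i · s_j):
  r[U,U] = 1 (diagonal).
  r[U,V] = -0.3 / (1.9494 · 2.7019) = -0.3 / 5.2669 = -0.057
  r[V,V] = 1 (diagonal).

R is symmetric with unit diagonal. Assembling:

R = [[1, -0.057],
 [-0.057, 1]]


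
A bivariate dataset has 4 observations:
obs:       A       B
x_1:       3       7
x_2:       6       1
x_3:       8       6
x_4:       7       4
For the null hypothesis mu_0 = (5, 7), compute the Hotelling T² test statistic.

Step 1 — sample mean vector:
  mean(A) = (3 + 6 + 8 + 7) / 4 = 24/4 = 6
  mean(B) = (7 + 1 + 6 + 4) / 4 = 18/4 = 4.5
  x̄ = (6, 4.5),  deviation x̄ - mu_0 = (6, 4.5) - (5, 7) = (1, -2.5).

Step 2 — sample covariance matrix, S[i,j] = (1/(n-1)) · Σ_k (x_{k,i} - mean_i) · (x_{k,j} - mean_j), divisor n-1 = 3:
  S[A,A] = ((-3)·(-3) + (0)·(0) + (2)·(2) + (1)·(1)) / 3 = 14/3 = 4.6667
  S[A,B] = ((-3)·(2.5) + (0)·(-3.5) + (2)·(1.5) + (1)·(-0.5)) / 3 = -5/3 = -1.6667
  S[B,B] = ((2.5)·(2.5) + (-3.5)·(-3.5) + (1.5)·(1.5) + (-0.5)·(-0.5)) / 3 = 21/3 = 7
  S = [[4.6667, -1.6667],
 [-1.6667, 7]].

Step 3 — invert S. det(S) = 4.6667·7 - (-1.6667)² = 29.8889.
  S^{-1} = (1/det) · [[d, -b], [-b, a]] = [[0.2342, 0.0558],
 [0.0558, 0.1561]].

Step 4 — quadratic form (x̄ - mu_0)^T · S^{-1} · (x̄ - mu_0):
  S^{-1} · (x̄ - mu_0) = (0.0948, -0.3346),
  (x̄ - mu_0)^T · [...] = (1)·(0.0948) + (-2.5)·(-0.3346) = 0.9312.

Step 5 — scale by n: T² = 4 · 0.9312 = 3.7249.

T² ≈ 3.7249


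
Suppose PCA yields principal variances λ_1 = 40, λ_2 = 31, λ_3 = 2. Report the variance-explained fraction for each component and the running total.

Step 1 — total variance = trace(Sigma) = Σ λ_i = 40 + 31 + 2 = 73.

Step 2 — fraction explained by component i = λ_i / Σ λ:
  PC1: 40/73 = 0.5479
  PC2: 31/73 = 0.4247
  PC3: 2/73 = 0.0274

Step 3 — cumulative fraction after k components = (λ_1 + ... + λ_k) / Σ λ:
  k = 1: 40/73 = 0.5479
  k = 2: (40 + 31)/73 = 71/73 = 0.9726
  k = 3: (40 + 31 + 2)/73 = 73/73 = 1

Summary (fraction, with percent):

explained: PC1 0.5479 (54.79%), PC2 0.4247 (42.47%), PC3 0.0274 (2.74%);  cumulative: 0.5479, 0.9726, 1


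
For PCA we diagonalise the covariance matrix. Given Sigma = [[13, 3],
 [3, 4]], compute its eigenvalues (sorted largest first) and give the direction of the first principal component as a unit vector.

Step 1 — characteristic polynomial of 2×2 Sigma:
  det(Sigma - λI) = λ² - trace · λ + det = 0.
  trace = 13 + 4 = 17, det = 13·4 - (3)² = 43.
Step 2 — discriminant:
  Δ = trace² - 4·det = 289 - 172 = 117.
Step 3 — eigenvalues:
  λ = (trace ± √Δ)/2 = (17 ± 10.8167)/2,
  λ_1 = 13.9083,  λ_2 = 3.0917.

Step 4 — unit eigenvector for λ_1: solve (Sigma - λ_1 I)v = 0. First row:
  (13 - 13.9083)·v_x + (3)·v_y = 0, i.e. (-0.9083)·v_x + (3)·v_y = 0,
  so v ∝ (b, λ_1 - a) = (3, 0.9083) = u.
  ||u|| = √((3)² + (0.9083)²) = √(9.8251) ≈ 3.1345,
  v_1 = u/||u|| ≈ (0.9571, 0.2898) (||v_1|| = 1).

λ_1 = 13.9083,  λ_2 = 3.0917;  v_1 ≈ (0.9571, 0.2898)


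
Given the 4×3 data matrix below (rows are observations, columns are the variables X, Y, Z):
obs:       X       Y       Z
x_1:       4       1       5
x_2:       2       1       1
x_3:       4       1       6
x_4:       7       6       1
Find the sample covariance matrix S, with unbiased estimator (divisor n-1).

Step 1 — column means:
  mean(X) = (4 + 2 + 4 + 7) / 4 = 17/4 = 4.25
  mean(Y) = (1 + 1 + 1 + 6) / 4 = 9/4 = 2.25
  mean(Z) = (5 + 1 + 6 + 1) / 4 = 13/4 = 3.25

Step 2 — sample covariance S[i,j] = (1/(n-1)) · Σ_k (x_{k,i} - mean_i) · (x_{k,j} - mean_j), with n-1 = 3.
  S[X,X] = ((-0.25)·(-0.25) + (-2.25)·(-2.25) + (-0.25)·(-0.25) + (2.75)·(2.75)) / 3 = 12.75/3 = 4.25
  S[X,Y] = ((-0.25)·(-1.25) + (-2.25)·(-1.25) + (-0.25)·(-1.25) + (2.75)·(3.75)) / 3 = 13.75/3 = 4.5833
  S[X,Z] = ((-0.25)·(1.75) + (-2.25)·(-2.25) + (-0.25)·(2.75) + (2.75)·(-2.25)) / 3 = -2.25/3 = -0.75
  S[Y,Y] = ((-1.25)·(-1.25) + (-1.25)·(-1.25) + (-1.25)·(-1.25) + (3.75)·(3.75)) / 3 = 18.75/3 = 6.25
  S[Y,Z] = ((-1.25)·(1.75) + (-1.25)·(-2.25) + (-1.25)·(2.75) + (3.75)·(-2.25)) / 3 = -11.25/3 = -3.75
  S[Z,Z] = ((1.75)·(1.75) + (-2.25)·(-2.25) + (2.75)·(2.75) + (-2.25)·(-2.25)) / 3 = 20.75/3 = 6.9167

S is symmetric (S[j,i] = S[i,j]). Assembling:

S = [[4.25, 4.5833, -0.75],
 [4.5833, 6.25, -3.75],
 [-0.75, -3.75, 6.9167]]


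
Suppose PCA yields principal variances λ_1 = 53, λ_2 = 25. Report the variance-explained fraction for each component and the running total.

Step 1 — total variance = trace(Sigma) = Σ λ_i = 53 + 25 = 78.

Step 2 — fraction explained by component i = λ_i / Σ λ:
  PC1: 53/78 = 0.6795
  PC2: 25/78 = 0.3205

Step 3 — cumulative fraction after k components = (λ_1 + ... + λ_k) / Σ λ:
  k = 1: 53/78 = 0.6795
  k = 2: (53 + 25)/78 = 78/78 = 1

Summary (fraction, with percent):

explained: PC1 0.6795 (67.95%), PC2 0.3205 (32.05%);  cumulative: 0.6795, 1


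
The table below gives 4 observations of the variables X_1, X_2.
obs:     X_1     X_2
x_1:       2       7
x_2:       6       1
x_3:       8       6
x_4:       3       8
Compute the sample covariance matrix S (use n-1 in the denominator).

Step 1 — column means:
  mean(X_1) = (2 + 6 + 8 + 3) / 4 = 19/4 = 4.75
  mean(X_2) = (7 + 1 + 6 + 8) / 4 = 22/4 = 5.5

Step 2 — sample covariance S[i,j] = (1/(n-1)) · Σ_k (x_{k,i} - mean_i) · (x_{k,j} - mean_j), with n-1 = 3.
  S[X_1,X_1] = ((-2.75)·(-2.75) + (1.25)·(1.25) + (3.25)·(3.25) + (-1.75)·(-1.75)) / 3 = 22.75/3 = 7.5833
  S[X_1,X_2] = ((-2.75)·(1.5) + (1.25)·(-4.5) + (3.25)·(0.5) + (-1.75)·(2.5)) / 3 = -12.5/3 = -4.1667
  S[X_2,X_2] = ((1.5)·(1.5) + (-4.5)·(-4.5) + (0.5)·(0.5) + (2.5)·(2.5)) / 3 = 29/3 = 9.6667

S is symmetric (S[j,i] = S[i,j]). Assembling:

S = [[7.5833, -4.1667],
 [-4.1667, 9.6667]]


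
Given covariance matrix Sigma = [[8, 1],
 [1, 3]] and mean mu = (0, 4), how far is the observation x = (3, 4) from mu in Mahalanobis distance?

Step 1 — centre the observation: (x - mu) = (3, 0).

Step 2 — invert Sigma. det(Sigma) = 8·3 - (1)² = 23.
  Sigma^{-1} = (1/det) · [[d, -b], [-b, a]] = [[0.1304, -0.0435],
 [-0.0435, 0.3478]].

Step 3 — form the quadratic (x - mu)^T · Sigma^{-1} · (x - mu):
  Sigma^{-1} · (x - mu) = (0.3913, -0.1304).
  (x - mu)^T · [Sigma^{-1} · (x - mu)] = (3)·(0.3913) + (0)·(-0.1304) = 1.1739.

Step 4 — take square root: d = √(1.1739) ≈ 1.0835.

d(x, mu) = √(1.1739) ≈ 1.0835


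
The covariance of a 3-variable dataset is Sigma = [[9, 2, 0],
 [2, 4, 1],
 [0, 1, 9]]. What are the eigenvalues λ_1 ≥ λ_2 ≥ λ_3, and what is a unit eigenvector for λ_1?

Step 1 — characteristic polynomial p(λ) = det(λI - Sigma) = λ³ - tr·λ² + c_1·λ - det, where tr = trace, c_1 = sum of the principal 2×2 minors, det = det(Sigma):
  tr = 9 + 4 + 9 = 22,
  c_1 = (9·4 - (2)²) + (9·9 - (0)²) + (4·9 - (1)²) = 32 + 81 + 35 = 148,
  det = 9·(4·9 - (1)²) - (2)·((2)·9 - (1)·(0)) + (0)·((2)·(1) - 4·(0)) = 9·(35) - (2)·(18) + (0)·(2) = 279.
  So p(λ) = λ³ - 22λ² + 148λ - 279.
Step 2 — look for an integer root (rational root theorem: any rational root is an integer divisor of 279). Testing λ = 9:
  p(9) = 729 - 1782 + 1332 - 279 = 0  ✓
  Dividing out (λ - 9): p(λ) = (λ - 9)(λ² - 13λ + 31).
Step 3 — remaining eigenvalues from the quadratic λ² - 13λ + 31 = 0:
  Δ = 13² - 4·31 = 169 - 124 = 45,  λ = (13 ± √45)/2 = (13 ± 6.7082)/2 ≈ 9.8541 or 3.1459.
  Sorted: λ_1 = 9.8541,  λ_2 = 9,  λ_3 = 3.1459  (check: sum = 22 = tr ✓).

Step 4 — unit eigenvector for λ_1 ≈ 9.8541: v spans the null space of (Sigma - λ_1 I), whose rows are
  r_1 = (-0.8541, 2, 0),  r_2 = (2, -5.8541, 1),  r_3 = (0, 1, -0.8541).
  v is orthogonal to every row, so take v ∝ r_1 × r_2 = ((2)·(1) - (0)·(-5.8541), (0)·(2) - (-0.8541)·(1), (-0.8541)·(-5.8541) - (2)·(2)) ≈ (2, 0.8541, 1).
  Let u = (2, 0.8541, 1).
  ||u|| = √((2)² + (0.8541)² + (1)²) = √(5.7295) ≈ 2.3936,  v_1 = u/||u|| ≈ (0.8355, 0.3568, 0.4178) (||v_1|| = 1).

λ_1 = 9.8541,  λ_2 = 9,  λ_3 = 3.1459;  v_1 ≈ (0.8355, 0.3568, 0.4178)


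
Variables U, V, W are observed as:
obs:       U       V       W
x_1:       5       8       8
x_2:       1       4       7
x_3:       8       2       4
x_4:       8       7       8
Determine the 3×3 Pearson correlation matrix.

Step 1 — column means:
  mean(U) = (5 + 1 + 8 + 8) / 4 = 22/4 = 5.5
  mean(V) = (8 + 4 + 2 + 7) / 4 = 21/4 = 5.25
  mean(W) = (8 + 7 + 4 + 8) / 4 = 27/4 = 6.75

Step 2 — sample variances and covariances s[i,j] = (1/(n-1)) · Σ_k (x_{k,i} - mean_i) · (x_{k,j} - mean_j), with n-1 = 3:
  s[U,U] = ((-0.5)·(-0.5) + (-4.5)·(-4.5) + (2.5)·(2.5) + (2.5)·(2.5)) / 3 = 33/3 = 11
  s[U,V] = ((-0.5)·(2.75) + (-4.5)·(-1.25) + (2.5)·(-3.25) + (2.5)·(1.75)) / 3 = 0.5/3 = 0.1667
  s[U,W] = ((-0.5)·(1.25) + (-4.5)·(0.25) + (2.5)·(-2.75) + (2.5)·(1.25)) / 3 = -5.5/3 = -1.8333
  s[V,V] = ((2.75)·(2.75) + (-1.25)·(-1.25) + (-3.25)·(-3.25) + (1.75)·(1.75)) / 3 = 22.75/3 = 7.5833
  s[V,W] = ((2.75)·(1.25) + (-1.25)·(0.25) + (-3.25)·(-2.75) + (1.75)·(1.25)) / 3 = 14.25/3 = 4.75
  s[W,W] = ((1.25)·(1.25) + (0.25)·(0.25) + (-2.75)·(-2.75) + (1.25)·(1.25)) / 3 = 10.75/3 = 3.5833
  Sample standard deviations s_i = √(s[i,i]):
  s(U) = √(11) = 3.3166
  s(V) = √(7.5833) = 2.7538
  s(W) = √(3.5833) = 1.893

Step 3 — r_{ij} = s_{ij} / (s_i · s_j):
  r[U,U] = 1 (diagonal).
  r[U,V] = 0.1667 / (3.3166 · 2.7538) = 0.1667 / 9.1333 = 0.0182
  r[U,W] = -1.8333 / (3.3166 · 1.893) = -1.8333 / 6.2783 = -0.292
  r[V,V] = 1 (diagonal).
  r[V,W] = 4.75 / (2.7538 · 1.893) = 4.75 / 5.2128 = 0.9112
  r[W,W] = 1 (diagonal).

R is symmetric with unit diagonal. Assembling:

R = [[1, 0.0182, -0.292],
 [0.0182, 1, 0.9112],
 [-0.292, 0.9112, 1]]


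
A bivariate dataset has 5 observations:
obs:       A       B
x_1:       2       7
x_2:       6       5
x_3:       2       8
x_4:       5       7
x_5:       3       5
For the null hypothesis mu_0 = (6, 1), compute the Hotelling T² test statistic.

Step 1 — sample mean vector:
  mean(A) = (2 + 6 + 2 + 5 + 3) / 5 = 18/5 = 3.6
  mean(B) = (7 + 5 + 8 + 7 + 5) / 5 = 32/5 = 6.4
  x̄ = (3.6, 6.4),  deviation x̄ - mu_0 = (3.6, 6.4) - (6, 1) = (-2.4, 5.4).

Step 2 — sample covariance matrix, S[i,j] = (1/(n-1)) · Σ_k (x_{k,i} - mean_i) · (x_{k,j} - mean_j), divisor n-1 = 4:
  S[A,A] = ((-1.6)·(-1.6) + (2.4)·(2.4) + (-1.6)·(-1.6) + (1.4)·(1.4) + (-0.6)·(-0.6)) / 4 = 13.2/4 = 3.3
  S[A,B] = ((-1.6)·(0.6) + (2.4)·(-1.4) + (-1.6)·(1.6) + (1.4)·(0.6) + (-0.6)·(-1.4)) / 4 = -5.2/4 = -1.3
  S[B,B] = ((0.6)·(0.6) + (-1.4)·(-1.4) + (1.6)·(1.6) + (0.6)·(0.6) + (-1.4)·(-1.4)) / 4 = 7.2/4 = 1.8
  S = [[3.3, -1.3],
 [-1.3, 1.8]].

Step 3 — invert S. det(S) = 3.3·1.8 - (-1.3)² = 4.25.
  S^{-1} = (1/det) · [[d, -b], [-b, a]] = [[0.4235, 0.3059],
 [0.3059, 0.7765]].

Step 4 — quadratic form (x̄ - mu_0)^T · S^{-1} · (x̄ - mu_0):
  S^{-1} · (x̄ - mu_0) = (0.6353, 3.4588),
  (x̄ - mu_0)^T · [...] = (-2.4)·(0.6353) + (5.4)·(3.4588) = 17.1529.

Step 5 — scale by n: T² = 5 · 17.1529 = 85.7647.

T² ≈ 85.7647


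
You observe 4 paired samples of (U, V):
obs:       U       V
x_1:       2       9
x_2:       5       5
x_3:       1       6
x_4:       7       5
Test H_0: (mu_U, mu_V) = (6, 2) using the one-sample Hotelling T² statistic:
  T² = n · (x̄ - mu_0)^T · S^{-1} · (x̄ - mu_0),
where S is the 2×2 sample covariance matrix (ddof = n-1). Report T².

Step 1 — sample mean vector:
  mean(U) = (2 + 5 + 1 + 7) / 4 = 15/4 = 3.75
  mean(V) = (9 + 5 + 6 + 5) / 4 = 25/4 = 6.25
  x̄ = (3.75, 6.25),  deviation x̄ - mu_0 = (3.75, 6.25) - (6, 2) = (-2.25, 4.25).

Step 2 — sample covariance matrix, S[i,j] = (1/(n-1)) · Σ_k (x_{k,i} - mean_i) · (x_{k,j} - mean_j), divisor n-1 = 3:
  S[U,U] = ((-1.75)·(-1.75) + (1.25)·(1.25) + (-2.75)·(-2.75) + (3.25)·(3.25)) / 3 = 22.75/3 = 7.5833
  S[U,V] = ((-1.75)·(2.75) + (1.25)·(-1.25) + (-2.75)·(-0.25) + (3.25)·(-1.25)) / 3 = -9.75/3 = -3.25
  S[V,V] = ((2.75)·(2.75) + (-1.25)·(-1.25) + (-0.25)·(-0.25) + (-1.25)·(-1.25)) / 3 = 10.75/3 = 3.5833
  S = [[7.5833, -3.25],
 [-3.25, 3.5833]].

Step 3 — invert S. det(S) = 7.5833·3.5833 - (-3.25)² = 16.6111.
  S^{-1} = (1/det) · [[d, -b], [-b, a]] = [[0.2157, 0.1957],
 [0.1957, 0.4565]].

Step 4 — quadratic form (x̄ - mu_0)^T · S^{-1} · (x̄ - mu_0):
  S^{-1} · (x̄ - mu_0) = (0.3462, 1.5),
  (x̄ - mu_0)^T · [...] = (-2.25)·(0.3462) + (4.25)·(1.5) = 5.5962.

Step 5 — scale by n: T² = 4 · 5.5962 = 22.3846.

T² ≈ 22.3846


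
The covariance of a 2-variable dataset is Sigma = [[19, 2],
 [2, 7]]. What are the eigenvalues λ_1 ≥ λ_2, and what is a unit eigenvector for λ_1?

Step 1 — characteristic polynomial of 2×2 Sigma:
  det(Sigma - λI) = λ² - trace · λ + det = 0.
  trace = 19 + 7 = 26, det = 19·7 - (2)² = 129.
Step 2 — discriminant:
  Δ = trace² - 4·det = 676 - 516 = 160.
Step 3 — eigenvalues:
  λ = (trace ± √Δ)/2 = (26 ± 12.6491)/2,
  λ_1 = 19.3246,  λ_2 = 6.6754.

Step 4 — unit eigenvector for λ_1: solve (Sigma - λ_1 I)v = 0. First row:
  (19 - 19.3246)·v_x + (2)·v_y = 0, i.e. (-0.3246)·v_x + (2)·v_y = 0,
  so v ∝ (b, λ_1 - a) = (2, 0.3246) = u.
  ||u|| = √((2)² + (0.3246)²) = √(4.1053) ≈ 2.0262,
  v_1 = u/||u|| ≈ (0.9871, 0.1602) (||v_1|| = 1).

λ_1 = 19.3246,  λ_2 = 6.6754;  v_1 ≈ (0.9871, 0.1602)


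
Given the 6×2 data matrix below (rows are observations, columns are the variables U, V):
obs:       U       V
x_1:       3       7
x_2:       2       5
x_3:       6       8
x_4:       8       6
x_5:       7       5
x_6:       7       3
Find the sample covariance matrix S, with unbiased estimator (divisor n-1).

Step 1 — column means:
  mean(U) = (3 + 2 + 6 + 8 + 7 + 7) / 6 = 33/6 = 5.5
  mean(V) = (7 + 5 + 8 + 6 + 5 + 3) / 6 = 34/6 = 5.6667

Step 2 — sample covariance S[i,j] = (1/(n-1)) · Σ_k (x_{k,i} - mean_i) · (x_{k,j} - mean_j), with n-1 = 5.
  S[U,U] = ((-2.5)·(-2.5) + (-3.5)·(-3.5) + (0.5)·(0.5) + (2.5)·(2.5) + (1.5)·(1.5) + (1.5)·(1.5)) / 5 = 29.5/5 = 5.9
  S[U,V] = ((-2.5)·(1.3333) + (-3.5)·(-0.6667) + (0.5)·(2.3333) + (2.5)·(0.3333) + (1.5)·(-0.6667) + (1.5)·(-2.6667)) / 5 = -4/5 = -0.8
  S[V,V] = ((1.3333)·(1.3333) + (-0.6667)·(-0.6667) + (2.3333)·(2.3333) + (0.3333)·(0.3333) + (-0.6667)·(-0.6667) + (-2.6667)·(-2.6667)) / 5 = 15.3333/5 = 3.0667

S is symmetric (S[j,i] = S[i,j]). Assembling:

S = [[5.9, -0.8],
 [-0.8, 3.0667]]


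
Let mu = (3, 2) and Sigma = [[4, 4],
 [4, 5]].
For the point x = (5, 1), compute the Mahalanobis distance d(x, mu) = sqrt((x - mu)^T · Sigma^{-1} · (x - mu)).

Step 1 — centre the observation: (x - mu) = (2, -1).

Step 2 — invert Sigma. det(Sigma) = 4·5 - (4)² = 4.
  Sigma^{-1} = (1/det) · [[d, -b], [-b, a]] = [[1.25, -1],
 [-1, 1]].

Step 3 — form the quadratic (x - mu)^T · Sigma^{-1} · (x - mu):
  Sigma^{-1} · (x - mu) = (3.5, -3).
  (x - mu)^T · [Sigma^{-1} · (x - mu)] = (2)·(3.5) + (-1)·(-3) = 10.

Step 4 — take square root: d = √(10) ≈ 3.1623.

d(x, mu) = √(10) ≈ 3.1623


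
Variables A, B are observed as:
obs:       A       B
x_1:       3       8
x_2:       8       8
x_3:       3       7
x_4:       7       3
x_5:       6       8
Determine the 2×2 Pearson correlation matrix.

Step 1 — column means:
  mean(A) = (3 + 8 + 3 + 7 + 6) / 5 = 27/5 = 5.4
  mean(B) = (8 + 8 + 7 + 3 + 8) / 5 = 34/5 = 6.8

Step 2 — sample variances and covariances s[i,j] = (1/(n-1)) · Σ_k (x_{k,i} - mean_i) · (x_{k,j} - mean_j), with n-1 = 4:
  s[A,A] = ((-2.4)·(-2.4) + (2.6)·(2.6) + (-2.4)·(-2.4) + (1.6)·(1.6) + (0.6)·(0.6)) / 4 = 21.2/4 = 5.3
  s[A,B] = ((-2.4)·(1.2) + (2.6)·(1.2) + (-2.4)·(0.2) + (1.6)·(-3.8) + (0.6)·(1.2)) / 4 = -5.6/4 = -1.4
  s[B,B] = ((1.2)·(1.2) + (1.2)·(1.2) + (0.2)·(0.2) + (-3.8)·(-3.8) + (1.2)·(1.2)) / 4 = 18.8/4 = 4.7
  Sample standard deviations s_i = √(s[i,i]):
  s(A) = √(5.3) = 2.3022
  s(B) = √(4.7) = 2.1679

Step 3 — r_{ij} = s_{ij} / (s_i · s_j):
  r[A,A] = 1 (diagonal).
  r[A,B] = -1.4 / (2.3022 · 2.1679) = -1.4 / 4.991 = -0.2805
  r[B,B] = 1 (diagonal).

R is symmetric with unit diagonal. Assembling:

R = [[1, -0.2805],
 [-0.2805, 1]]


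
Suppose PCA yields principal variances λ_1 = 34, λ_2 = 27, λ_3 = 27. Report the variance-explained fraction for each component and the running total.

Step 1 — total variance = trace(Sigma) = Σ λ_i = 34 + 27 + 27 = 88.

Step 2 — fraction explained by component i = λ_i / Σ λ:
  PC1: 34/88 = 0.3864
  PC2: 27/88 = 0.3068
  PC3: 27/88 = 0.3068

Step 3 — cumulative fraction after k components = (λ_1 + ... + λ_k) / Σ λ:
  k = 1: 34/88 = 0.3864
  k = 2: (34 + 27)/88 = 61/88 = 0.6932
  k = 3: (34 + 27 + 27)/88 = 88/88 = 1

Summary (fraction, with percent):

explained: PC1 0.3864 (38.64%), PC2 0.3068 (30.68%), PC3 0.3068 (30.68%);  cumulative: 0.3864, 0.6932, 1


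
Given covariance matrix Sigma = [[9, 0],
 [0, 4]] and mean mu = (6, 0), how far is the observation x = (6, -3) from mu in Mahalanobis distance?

Step 1 — centre the observation: (x - mu) = (0, -3).

Step 2 — invert Sigma. det(Sigma) = 9·4 - (0)² = 36.
  Sigma^{-1} = (1/det) · [[d, -b], [-b, a]] = [[0.1111, 0],
 [0, 0.25]].

Step 3 — form the quadratic (x - mu)^T · Sigma^{-1} · (x - mu):
  Sigma^{-1} · (x - mu) = (0, -0.75).
  (x - mu)^T · [Sigma^{-1} · (x - mu)] = (0)·(0) + (-3)·(-0.75) = 2.25.

Step 4 — take square root: d = √(2.25) ≈ 1.5.

d(x, mu) = √(2.25) ≈ 1.5


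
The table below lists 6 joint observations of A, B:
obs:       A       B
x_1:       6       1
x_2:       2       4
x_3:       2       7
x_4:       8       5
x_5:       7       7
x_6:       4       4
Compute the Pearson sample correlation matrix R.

Step 1 — column means:
  mean(A) = (6 + 2 + 2 + 8 + 7 + 4) / 6 = 29/6 = 4.8333
  mean(B) = (1 + 4 + 7 + 5 + 7 + 4) / 6 = 28/6 = 4.6667

Step 2 — sample variances and covariances s[i,j] = (1/(n-1)) · Σ_k (x_{k,i} - mean_i) · (x_{k,j} - mean_j), with n-1 = 5:
  s[A,A] = ((1.1667)·(1.1667) + (-2.8333)·(-2.8333) + (-2.8333)·(-2.8333) + (3.1667)·(3.1667) + (2.1667)·(2.1667) + (-0.8333)·(-0.8333)) / 5 = 32.8333/5 = 6.5667
  s[A,B] = ((1.1667)·(-3.6667) + (-2.8333)·(-0.6667) + (-2.8333)·(2.3333) + (3.1667)·(0.3333) + (2.1667)·(2.3333) + (-0.8333)·(-0.6667)) / 5 = -2.3333/5 = -0.4667
  s[B,B] = ((-3.6667)·(-3.6667) + (-0.6667)·(-0.6667) + (2.3333)·(2.3333) + (0.3333)·(0.3333) + (2.3333)·(2.3333) + (-0.6667)·(-0.6667)) / 5 = 25.3333/5 = 5.0667
  Sample standard deviations s_i = √(s[i,i]):
  s(A) = √(6.5667) = 2.5626
  s(B) = √(5.0667) = 2.2509

Step 3 — r_{ij} = s_{ij} / (s_i · s_j):
  r[A,A] = 1 (diagonal).
  r[A,B] = -0.4667 / (2.5626 · 2.2509) = -0.4667 / 5.7681 = -0.0809
  r[B,B] = 1 (diagonal).

R is symmetric with unit diagonal. Assembling:

R = [[1, -0.0809],
 [-0.0809, 1]]


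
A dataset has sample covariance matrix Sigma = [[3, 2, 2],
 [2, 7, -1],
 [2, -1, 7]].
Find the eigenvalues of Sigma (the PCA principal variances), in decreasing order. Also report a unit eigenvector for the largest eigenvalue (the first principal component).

Step 1 — characteristic polynomial p(λ) = det(λI - Sigma) = λ³ - tr·λ² + c_1·λ - det, where tr = trace, c_1 = sum of the principal 2×2 minors, det = det(Sigma):
  tr = 3 + 7 + 7 = 17,
  c_1 = (3·7 - (2)²) + (3·7 - (2)²) + (7·7 - (-1)²) = 17 + 17 + 48 = 82,
  det = 3·(7·7 - (-1)²) - (2)·((2)·7 - (-1)·(2)) + (2)·((2)·(-1) - 7·(2)) = 3·(48) - (2)·(16) + (2)·(-16) = 80.
  So p(λ) = λ³ - 17λ² + 82λ - 80.
Step 2 — look for an integer root (rational root theorem: any rational root is an integer divisor of 80). Testing λ = 8:
  p(8) = 512 - 1088 + 656 - 80 = 0  ✓
  Dividing out (λ - 8): p(λ) = (λ - 8)(λ² - 9λ + 10).
Step 3 — remaining eigenvalues from the quadratic λ² - 9λ + 10 = 0:
  Δ = 9² - 4·10 = 81 - 40 = 41,  λ = (9 ± √41)/2 = (9 ± 6.4031)/2 ≈ 7.7016 or 1.2984.
  Sorted: λ_1 = 8,  λ_2 = 7.7016,  λ_3 = 1.2984  (check: sum = 17 = tr ✓).

Step 4 — unit eigenvector for λ_1 = 8: v spans the null space of (Sigma - λ_1 I), whose rows are
  r_1 = (-5, 2, 2),  r_2 = (2, -1, -1),  r_3 = (2, -1, -1).
  v is orthogonal to every row, so take v ∝ r_1 × r_2 = ((2)·(-1) - (2)·(-1), (2)·(2) - (-5)·(-1), (-5)·(-1) - (2)·(2)) = (0, -1, 1).
  Rescale (multiply by -1 so the first nonzero entry is positive): u = (0, 1, -1).
  ||u|| = √((0)² + (1)² + (-1)²) = √(2) ≈ 1.4142,  v_1 = u/||u|| ≈ (0, 0.7071, -0.7071) (||v_1|| = 1).

λ_1 = 8,  λ_2 = 7.7016,  λ_3 = 1.2984;  v_1 ≈ (0, 0.7071, -0.7071)


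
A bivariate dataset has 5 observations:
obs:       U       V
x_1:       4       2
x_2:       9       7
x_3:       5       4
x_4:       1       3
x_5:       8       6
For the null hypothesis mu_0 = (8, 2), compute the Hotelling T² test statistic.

Step 1 — sample mean vector:
  mean(U) = (4 + 9 + 5 + 1 + 8) / 5 = 27/5 = 5.4
  mean(V) = (2 + 7 + 4 + 3 + 6) / 5 = 22/5 = 4.4
  x̄ = (5.4, 4.4),  deviation x̄ - mu_0 = (5.4, 4.4) - (8, 2) = (-2.6, 2.4).

Step 2 — sample covariance matrix, S[i,j] = (1/(n-1)) · Σ_k (x_{k,i} - mean_i) · (x_{k,j} - mean_j), divisor n-1 = 4:
  S[U,U] = ((-1.4)·(-1.4) + (3.6)·(3.6) + (-0.4)·(-0.4) + (-4.4)·(-4.4) + (2.6)·(2.6)) / 4 = 41.2/4 = 10.3
  S[U,V] = ((-1.4)·(-2.4) + (3.6)·(2.6) + (-0.4)·(-0.4) + (-4.4)·(-1.4) + (2.6)·(1.6)) / 4 = 23.2/4 = 5.8
  S[V,V] = ((-2.4)·(-2.4) + (2.6)·(2.6) + (-0.4)·(-0.4) + (-1.4)·(-1.4) + (1.6)·(1.6)) / 4 = 17.2/4 = 4.3
  S = [[10.3, 5.8],
 [5.8, 4.3]].

Step 3 — invert S. det(S) = 10.3·4.3 - (5.8)² = 10.65.
  S^{-1} = (1/det) · [[d, -b], [-b, a]] = [[0.4038, -0.5446],
 [-0.5446, 0.9671]].

Step 4 — quadratic form (x̄ - mu_0)^T · S^{-1} · (x̄ - mu_0):
  S^{-1} · (x̄ - mu_0) = (-2.3568, 3.7371),
  (x̄ - mu_0)^T · [...] = (-2.6)·(-2.3568) + (2.4)·(3.7371) = 15.0967.

Step 5 — scale by n: T² = 5 · 15.0967 = 75.4836.

T² ≈ 75.4836


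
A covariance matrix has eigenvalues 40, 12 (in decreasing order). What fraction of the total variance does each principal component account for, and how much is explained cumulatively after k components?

Step 1 — total variance = trace(Sigma) = Σ λ_i = 40 + 12 = 52.

Step 2 — fraction explained by component i = λ_i / Σ λ:
  PC1: 40/52 = 0.7692
  PC2: 12/52 = 0.2308

Step 3 — cumulative fraction after k components = (λ_1 + ... + λ_k) / Σ λ:
  k = 1: 40/52 = 0.7692
  k = 2: (40 + 12)/52 = 52/52 = 1

Summary (fraction, with percent):

explained: PC1 0.7692 (76.92%), PC2 0.2308 (23.08%);  cumulative: 0.7692, 1


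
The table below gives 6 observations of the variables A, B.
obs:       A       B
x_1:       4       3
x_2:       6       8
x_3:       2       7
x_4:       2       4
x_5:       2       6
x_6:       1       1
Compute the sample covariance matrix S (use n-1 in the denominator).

Step 1 — column means:
  mean(A) = (4 + 6 + 2 + 2 + 2 + 1) / 6 = 17/6 = 2.8333
  mean(B) = (3 + 8 + 7 + 4 + 6 + 1) / 6 = 29/6 = 4.8333

Step 2 — sample covariance S[i,j] = (1/(n-1)) · Σ_k (x_{k,i} - mean_i) · (x_{k,j} - mean_j), with n-1 = 5.
  S[A,A] = ((1.1667)·(1.1667) + (3.1667)·(3.1667) + (-0.8333)·(-0.8333) + (-0.8333)·(-0.8333) + (-0.8333)·(-0.8333) + (-1.8333)·(-1.8333)) / 5 = 16.8333/5 = 3.3667
  S[A,B] = ((1.1667)·(-1.8333) + (3.1667)·(3.1667) + (-0.8333)·(2.1667) + (-0.8333)·(-0.8333) + (-0.8333)·(1.1667) + (-1.8333)·(-3.8333)) / 5 = 12.8333/5 = 2.5667
  S[B,B] = ((-1.8333)·(-1.8333) + (3.1667)·(3.1667) + (2.1667)·(2.1667) + (-0.8333)·(-0.8333) + (1.1667)·(1.1667) + (-3.8333)·(-3.8333)) / 5 = 34.8333/5 = 6.9667

S is symmetric (S[j,i] = S[i,j]). Assembling:

S = [[3.3667, 2.5667],
 [2.5667, 6.9667]]


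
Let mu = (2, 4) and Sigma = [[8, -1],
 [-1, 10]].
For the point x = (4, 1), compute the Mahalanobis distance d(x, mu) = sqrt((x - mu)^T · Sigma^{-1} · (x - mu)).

Step 1 — centre the observation: (x - mu) = (2, -3).

Step 2 — invert Sigma. det(Sigma) = 8·10 - (-1)² = 79.
  Sigma^{-1} = (1/det) · [[d, -b], [-b, a]] = [[0.1266, 0.0127],
 [0.0127, 0.1013]].

Step 3 — form the quadratic (x - mu)^T · Sigma^{-1} · (x - mu):
  Sigma^{-1} · (x - mu) = (0.2152, -0.2785).
  (x - mu)^T · [Sigma^{-1} · (x - mu)] = (2)·(0.2152) + (-3)·(-0.2785) = 1.2658.

Step 4 — take square root: d = √(1.2658) ≈ 1.1251.

d(x, mu) = √(1.2658) ≈ 1.1251


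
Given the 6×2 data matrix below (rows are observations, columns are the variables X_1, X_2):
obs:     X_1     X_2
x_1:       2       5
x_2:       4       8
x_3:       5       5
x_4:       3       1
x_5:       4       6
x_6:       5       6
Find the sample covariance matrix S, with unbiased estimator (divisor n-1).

Step 1 — column means:
  mean(X_1) = (2 + 4 + 5 + 3 + 4 + 5) / 6 = 23/6 = 3.8333
  mean(X_2) = (5 + 8 + 5 + 1 + 6 + 6) / 6 = 31/6 = 5.1667

Step 2 — sample covariance S[i,j] = (1/(n-1)) · Σ_k (x_{k,i} - mean_i) · (x_{k,j} - mean_j), with n-1 = 5.
  S[X_1,X_1] = ((-1.8333)·(-1.8333) + (0.1667)·(0.1667) + (1.1667)·(1.1667) + (-0.8333)·(-0.8333) + (0.1667)·(0.1667) + (1.1667)·(1.1667)) / 5 = 6.8333/5 = 1.3667
  S[X_1,X_2] = ((-1.8333)·(-0.1667) + (0.1667)·(2.8333) + (1.1667)·(-0.1667) + (-0.8333)·(-4.1667) + (0.1667)·(0.8333) + (1.1667)·(0.8333)) / 5 = 5.1667/5 = 1.0333
  S[X_2,X_2] = ((-0.1667)·(-0.1667) + (2.8333)·(2.8333) + (-0.1667)·(-0.1667) + (-4.1667)·(-4.1667) + (0.8333)·(0.8333) + (0.8333)·(0.8333)) / 5 = 26.8333/5 = 5.3667

S is symmetric (S[j,i] = S[i,j]). Assembling:

S = [[1.3667, 1.0333],
 [1.0333, 5.3667]]


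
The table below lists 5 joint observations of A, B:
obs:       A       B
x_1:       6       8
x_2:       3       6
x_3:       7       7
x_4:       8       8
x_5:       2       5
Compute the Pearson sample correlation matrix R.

Step 1 — column means:
  mean(A) = (6 + 3 + 7 + 8 + 2) / 5 = 26/5 = 5.2
  mean(B) = (8 + 6 + 7 + 8 + 5) / 5 = 34/5 = 6.8

Step 2 — sample variances and covariances s[i,j] = (1/(n-1)) · Σ_k (x_{k,i} - mean_i) · (x_{k,j} - mean_j), with n-1 = 4:
  s[A,A] = ((0.8)·(0.8) + (-2.2)·(-2.2) + (1.8)·(1.8) + (2.8)·(2.8) + (-3.2)·(-3.2)) / 4 = 26.8/4 = 6.7
  s[A,B] = ((0.8)·(1.2) + (-2.2)·(-0.8) + (1.8)·(0.2) + (2.8)·(1.2) + (-3.2)·(-1.8)) / 4 = 12.2/4 = 3.05
  s[B,B] = ((1.2)·(1.2) + (-0.8)·(-0.8) + (0.2)·(0.2) + (1.2)·(1.2) + (-1.8)·(-1.8)) / 4 = 6.8/4 = 1.7
  Sample standard deviations s_i = √(s[i,i]):
  s(A) = √(6.7) = 2.5884
  s(B) = √(1.7) = 1.3038

Step 3 — r_{ij} = s_{ij} / (s_i · s_j):
  r[A,A] = 1 (diagonal).
  r[A,B] = 3.05 / (2.5884 · 1.3038) = 3.05 / 3.3749 = 0.9037
  r[B,B] = 1 (diagonal).

R is symmetric with unit diagonal. Assembling:

R = [[1, 0.9037],
 [0.9037, 1]]


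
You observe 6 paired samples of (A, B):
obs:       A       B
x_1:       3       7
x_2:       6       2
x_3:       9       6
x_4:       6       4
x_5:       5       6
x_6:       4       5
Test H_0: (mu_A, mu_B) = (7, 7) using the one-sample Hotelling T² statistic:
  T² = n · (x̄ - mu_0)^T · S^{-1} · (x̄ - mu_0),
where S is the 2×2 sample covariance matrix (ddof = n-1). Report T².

Step 1 — sample mean vector:
  mean(A) = (3 + 6 + 9 + 6 + 5 + 4) / 6 = 33/6 = 5.5
  mean(B) = (7 + 2 + 6 + 4 + 6 + 5) / 6 = 30/6 = 5
  x̄ = (5.5, 5),  deviation x̄ - mu_0 = (5.5, 5) - (7, 7) = (-1.5, -2).

Step 2 — sample covariance matrix, S[i,j] = (1/(n-1)) · Σ_k (x_{k,i} - mean_i) · (x_{k,j} - mean_j), divisor n-1 = 5:
  S[A,A] = ((-2.5)·(-2.5) + (0.5)·(0.5) + (3.5)·(3.5) + (0.5)·(0.5) + (-0.5)·(-0.5) + (-1.5)·(-1.5)) / 5 = 21.5/5 = 4.3
  S[A,B] = ((-2.5)·(2) + (0.5)·(-3) + (3.5)·(1) + (0.5)·(-1) + (-0.5)·(1) + (-1.5)·(0)) / 5 = -4/5 = -0.8
  S[B,B] = ((2)·(2) + (-3)·(-3) + (1)·(1) + (-1)·(-1) + (1)·(1) + (0)·(0)) / 5 = 16/5 = 3.2
  S = [[4.3, -0.8],
 [-0.8, 3.2]].

Step 3 — invert S. det(S) = 4.3·3.2 - (-0.8)² = 13.12.
  S^{-1} = (1/det) · [[d, -b], [-b, a]] = [[0.2439, 0.061],
 [0.061, 0.3277]].

Step 4 — quadratic form (x̄ - mu_0)^T · S^{-1} · (x̄ - mu_0):
  S^{-1} · (x̄ - mu_0) = (-0.4878, -0.747),
  (x̄ - mu_0)^T · [...] = (-1.5)·(-0.4878) + (-2)·(-0.747) = 2.2256.

Step 5 — scale by n: T² = 6 · 2.2256 = 13.3537.

T² ≈ 13.3537


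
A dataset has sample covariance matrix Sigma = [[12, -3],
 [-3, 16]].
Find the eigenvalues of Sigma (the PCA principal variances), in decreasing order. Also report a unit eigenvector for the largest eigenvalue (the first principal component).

Step 1 — characteristic polynomial of 2×2 Sigma:
  det(Sigma - λI) = λ² - trace · λ + det = 0.
  trace = 12 + 16 = 28, det = 12·16 - (-3)² = 183.
Step 2 — discriminant:
  Δ = trace² - 4·det = 784 - 732 = 52.
Step 3 — eigenvalues:
  λ = (trace ± √Δ)/2 = (28 ± 7.2111)/2,
  λ_1 = 17.6056,  λ_2 = 10.3944.

Step 4 — unit eigenvector for λ_1: solve (Sigma - λ_1 I)v = 0. First row:
  (12 - 17.6056)·v_x + (-3)·v_y = 0, i.e. (-5.6056)·v_x + (-3)·v_y = 0,
  so v ∝ (b, λ_1 - a) = (-3, 5.6056); multiply by -1 so the first entry is positive: u = (3, -5.6056).
  ||u|| = √((3)² + (-5.6056)²) = √(40.4222) ≈ 6.3578,
  v_1 = u/||u|| ≈ (0.4719, -0.8817) (||v_1|| = 1).

λ_1 = 17.6056,  λ_2 = 10.3944;  v_1 ≈ (0.4719, -0.8817)


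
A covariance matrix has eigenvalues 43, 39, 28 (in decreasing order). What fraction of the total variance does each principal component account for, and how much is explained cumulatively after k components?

Step 1 — total variance = trace(Sigma) = Σ λ_i = 43 + 39 + 28 = 110.

Step 2 — fraction explained by component i = λ_i / Σ λ:
  PC1: 43/110 = 0.3909
  PC2: 39/110 = 0.3545
  PC3: 28/110 = 0.2545

Step 3 — cumulative fraction after k components = (λ_1 + ... + λ_k) / Σ λ:
  k = 1: 43/110 = 0.3909
  k = 2: (43 + 39)/110 = 82/110 = 0.7455
  k = 3: (43 + 39 + 28)/110 = 110/110 = 1

Summary (fraction, with percent):

explained: PC1 0.3909 (39.09%), PC2 0.3545 (35.45%), PC3 0.2545 (25.45%);  cumulative: 0.3909, 0.7455, 1


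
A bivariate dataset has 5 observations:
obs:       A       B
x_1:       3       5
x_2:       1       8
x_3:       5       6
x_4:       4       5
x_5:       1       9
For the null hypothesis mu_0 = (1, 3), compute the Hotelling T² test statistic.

Step 1 — sample mean vector:
  mean(A) = (3 + 1 + 5 + 4 + 1) / 5 = 14/5 = 2.8
  mean(B) = (5 + 8 + 6 + 5 + 9) / 5 = 33/5 = 6.6
  x̄ = (2.8, 6.6),  deviation x̄ - mu_0 = (2.8, 6.6) - (1, 3) = (1.8, 3.6).

Step 2 — sample covariance matrix, S[i,j] = (1/(n-1)) · Σ_k (x_{k,i} - mean_i) · (x_{k,j} - mean_j), divisor n-1 = 4:
  S[A,A] = ((0.2)·(0.2) + (-1.8)·(-1.8) + (2.2)·(2.2) + (1.2)·(1.2) + (-1.8)·(-1.8)) / 4 = 12.8/4 = 3.2
  S[A,B] = ((0.2)·(-1.6) + (-1.8)·(1.4) + (2.2)·(-0.6) + (1.2)·(-1.6) + (-1.8)·(2.4)) / 4 = -10.4/4 = -2.6
  S[B,B] = ((-1.6)·(-1.6) + (1.4)·(1.4) + (-0.6)·(-0.6) + (-1.6)·(-1.6) + (2.4)·(2.4)) / 4 = 13.2/4 = 3.3
  S = [[3.2, -2.6],
 [-2.6, 3.3]].

Step 3 — invert S. det(S) = 3.2·3.3 - (-2.6)² = 3.8.
  S^{-1} = (1/det) · [[d, -b], [-b, a]] = [[0.8684, 0.6842],
 [0.6842, 0.8421]].

Step 4 — quadratic form (x̄ - mu_0)^T · S^{-1} · (x̄ - mu_0):
  S^{-1} · (x̄ - mu_0) = (4.0263, 4.2632),
  (x̄ - mu_0)^T · [...] = (1.8)·(4.0263) + (3.6)·(4.2632) = 22.5947.

Step 5 — scale by n: T² = 5 · 22.5947 = 112.9737.

T² ≈ 112.9737


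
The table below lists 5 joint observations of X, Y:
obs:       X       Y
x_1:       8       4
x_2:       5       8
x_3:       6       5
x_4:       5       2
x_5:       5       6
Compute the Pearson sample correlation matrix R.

Step 1 — column means:
  mean(X) = (8 + 5 + 6 + 5 + 5) / 5 = 29/5 = 5.8
  mean(Y) = (4 + 8 + 5 + 2 + 6) / 5 = 25/5 = 5

Step 2 — sample variances and covariances s[i,j] = (1/(n-1)) · Σ_k (x_{k,i} - mean_i) · (x_{k,j} - mean_j), with n-1 = 4:
  s[X,X] = ((2.2)·(2.2) + (-0.8)·(-0.8) + (0.2)·(0.2) + (-0.8)·(-0.8) + (-0.8)·(-0.8)) / 4 = 6.8/4 = 1.7
  s[X,Y] = ((2.2)·(-1) + (-0.8)·(3) + (0.2)·(0) + (-0.8)·(-3) + (-0.8)·(1)) / 4 = -3/4 = -0.75
  s[Y,Y] = ((-1)·(-1) + (3)·(3) + (0)·(0) + (-3)·(-3) + (1)·(1)) / 4 = 20/4 = 5
  Sample standard deviations s_i = √(s[i,i]):
  s(X) = √(1.7) = 1.3038
  s(Y) = √(5) = 2.2361

Step 3 — r_{ij} = s_{ij} / (s_i · s_j):
  r[X,X] = 1 (diagonal).
  r[X,Y] = -0.75 / (1.3038 · 2.2361) = -0.75 / 2.9155 = -0.2572
  r[Y,Y] = 1 (diagonal).

R is symmetric with unit diagonal. Assembling:

R = [[1, -0.2572],
 [-0.2572, 1]]


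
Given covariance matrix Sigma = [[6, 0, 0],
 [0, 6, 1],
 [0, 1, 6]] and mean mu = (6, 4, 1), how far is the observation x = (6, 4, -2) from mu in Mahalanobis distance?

Step 1 — centre the observation: (x - mu) = (0, 0, -3).

Step 2 — invert Sigma (cofactor / det for 3×3, or solve directly):
  Sigma^{-1} = [[0.1667, 0, 0],
 [0, 0.1714, -0.0286],
 [0, -0.0286, 0.1714]].

Step 3 — form the quadratic (x - mu)^T · Sigma^{-1} · (x - mu):
  Sigma^{-1} · (x - mu) = (0, 0.0857, -0.5143).
  (x - mu)^T · [Sigma^{-1} · (x - mu)] = (0)·(0) + (0)·(0.0857) + (-3)·(-0.5143) = 1.5429.

Step 4 — take square root: d = √(1.5429) ≈ 1.2421.

d(x, mu) = √(1.5429) ≈ 1.2421
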